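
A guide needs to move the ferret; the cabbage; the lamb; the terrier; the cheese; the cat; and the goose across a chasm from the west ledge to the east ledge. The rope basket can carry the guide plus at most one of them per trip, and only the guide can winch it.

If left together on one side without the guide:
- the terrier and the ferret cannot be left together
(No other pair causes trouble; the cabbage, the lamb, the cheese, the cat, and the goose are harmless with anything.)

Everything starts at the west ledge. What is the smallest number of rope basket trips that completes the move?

13

Counting alone: the guide can take at most 1 across per trip to the east ledge, so moving all 7 needs at least 7 loaded trips out, with a return between consecutive ones — at least 13 crossings.
The plan below uses exactly 13 crossings, so it is optimal:
1. Guide goes to the east ledge with the ferret.  [the west ledge: the cabbage, the cat, the cheese, the goose, the lamb, the terrier | the east ledge: the ferret]
2. Guide goes back to the west ledge alone.  [the west ledge: the cabbage, the cat, the cheese, the goose, the lamb, the terrier | the east ledge: the ferret]
3. Guide goes to the east ledge with the cabbage.  [the west ledge: the cat, the cheese, the goose, the lamb, the terrier | the east ledge: the cabbage, the ferret]
4. Guide goes back to the west ledge alone.  [the west ledge: the cat, the cheese, the goose, the lamb, the terrier | the east ledge: the cabbage, the ferret]
5. Guide goes to the east ledge with the lamb.  [the west ledge: the cat, the cheese, the goose, the terrier | the east ledge: the cabbage, the ferret, the lamb]
6. Guide goes back to the west ledge alone.  [the west ledge: the cat, the cheese, the goose, the terrier | the east ledge: the cabbage, the ferret, the lamb]
7. Guide goes to the east ledge with the cheese.  [the west ledge: the cat, the goose, the terrier | the east ledge: the cabbage, the cheese, the ferret, the lamb]
8. Guide goes back to the west ledge alone.  [the west ledge: the cat, the goose, the terrier | the east ledge: the cabbage, the cheese, the ferret, the lamb]
9. Guide goes to the east ledge with the cat.  [the west ledge: the goose, the terrier | the east ledge: the cabbage, the cat, the cheese, the ferret, the lamb]
10. Guide goes back to the west ledge alone.  [the west ledge: the goose, the terrier | the east ledge: the cabbage, the cat, the cheese, the ferret, the lamb]
11. Guide goes to the east ledge with the goose.  [the west ledge: the terrier | the east ledge: the cabbage, the cat, the cheese, the ferret, the goose, the lamb]
12. Guide goes back to the west ledge alone.  [the west ledge: the terrier | the east ledge: the cabbage, the cat, the cheese, the ferret, the goose, the lamb]
13. Guide goes to the east ledge with the terrier.  [the west ledge: — | the east ledge: the cabbage, the cat, the cheese, the ferret, the goose, the lamb, the terrier]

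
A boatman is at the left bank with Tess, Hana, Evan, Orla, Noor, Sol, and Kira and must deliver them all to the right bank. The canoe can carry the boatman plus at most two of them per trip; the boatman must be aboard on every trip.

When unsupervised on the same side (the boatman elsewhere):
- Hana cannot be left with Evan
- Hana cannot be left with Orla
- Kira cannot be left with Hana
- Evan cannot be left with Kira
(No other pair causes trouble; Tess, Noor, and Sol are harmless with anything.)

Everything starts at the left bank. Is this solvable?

Yes

1. Boatman goes to the right bank with Evan and Hana.
2. Boatman goes back to the left bank with Hana.
3. Boatman goes to the right bank with Hana and Tess.
4. Boatman goes back to the left bank with Hana.
5. Boatman goes to the right bank with Hana and Orla.
6. Boatman goes back to the left bank with Hana.
7. Boatman goes to the right bank with Hana and Noor.
8. Boatman goes back to the left bank with Hana.
9. Boatman goes to the right bank with Hana and Sol.
10. Boatman goes back to the left bank with Hana.
11. Boatman goes to the right bank with Hana and Kira.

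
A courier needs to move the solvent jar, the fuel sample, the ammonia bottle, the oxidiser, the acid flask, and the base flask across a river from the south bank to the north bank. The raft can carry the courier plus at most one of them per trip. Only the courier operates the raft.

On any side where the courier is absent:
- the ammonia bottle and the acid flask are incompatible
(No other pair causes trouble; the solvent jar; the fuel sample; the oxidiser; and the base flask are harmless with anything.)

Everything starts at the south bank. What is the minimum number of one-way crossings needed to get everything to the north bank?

11

Counting alone: the courier can take at most 1 across per trip to the north bank, so moving all 6 needs at least 6 loaded trips out, with a return between consecutive ones — at least 11 crossings.
The plan below uses exactly 11 crossings, so it is optimal:
1. Courier goes to the north bank with the ammonia bottle.
2. Courier goes back to the south bank alone.
3. Courier goes to the north bank with the solvent jar.
4. Courier goes back to the south bank alone.
5. Courier goes to the north bank with the fuel sample.
6. Courier goes back to the south bank alone.
7. Courier goes to the north bank with the oxidiser.
8. Courier goes back to the south bank alone.
9. Courier goes to the north bank with the base flask.
10. Courier goes back to the south bank alone.
11. Courier goes to the north bank with the acid flask.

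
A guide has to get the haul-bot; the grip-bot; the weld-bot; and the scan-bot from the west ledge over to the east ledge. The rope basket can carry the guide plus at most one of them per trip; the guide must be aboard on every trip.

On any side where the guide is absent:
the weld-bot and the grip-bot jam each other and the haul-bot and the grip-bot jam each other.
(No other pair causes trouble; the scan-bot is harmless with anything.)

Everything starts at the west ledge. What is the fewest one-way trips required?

Counting alone: the guide can take at most 1 across per trip to the east ledge, so moving all 4 needs at least 4 loaded trips out, with a return between consecutive ones — at least 7 crossings.
The safety rule pushes this higher. Following every safe sequence of crossings, the most of the 4 that can be at the east ledge as the rope basket arrives there on crossing 7 is 3 — never all 4.
So no plan with fewer than 9 crossings exists, and this one achieves 9:
1. Guide goes to the east ledge with the grip-bot.  [the west ledge: the haul-bot, the scan-bot, the weld-bot | the east ledge: the grip-bot]
2. Guide goes back to the west ledge alone.  [the west ledge: the haul-bot, the scan-bot, the weld-bot | the east ledge: the grip-bot]
3. Guide goes to the east ledge with the haul-bot.  [the west ledge: the scan-bot, the weld-bot | the east ledge: the grip-bot, the haul-bot]
4. Guide goes back to the west ledge with the grip-bot.  [the west ledge: the grip-bot, the scan-bot, the weld-bot | the east ledge: the haul-bot]
5. Guide goes to the east ledge with the weld-bot.  [the west ledge: the grip-bot, the scan-bot | the east ledge: the haul-bot, the weld-bot]
6. Guide goes back to the west ledge alone.  [the west ledge: the grip-bot, the scan-bot | the east ledge: the haul-bot, the weld-bot]
7. Guide goes to the east ledge with the scan-bot.  [the west ledge: the grip-bot | the east ledge: the haul-bot, the scan-bot, the weld-bot]
8. Guide goes back to the west ledge alone.  [the west ledge: the grip-bot | the east ledge: the haul-bot, the scan-bot, the weld-bot]
9. Guide goes to the east ledge with the grip-bot.  [the west ledge: — | the east ledge: the grip-bot, the haul-bot, the scan-bot, the weld-bot]

9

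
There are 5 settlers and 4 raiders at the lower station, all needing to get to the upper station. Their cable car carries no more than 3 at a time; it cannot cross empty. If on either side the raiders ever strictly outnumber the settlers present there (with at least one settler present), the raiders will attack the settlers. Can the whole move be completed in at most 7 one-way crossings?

Yes — this plan uses 7 crossings (≤ 7):
1. 3 raiders → the upper station.  (the lower station: 5S 1R; the upper station: 0S 3R)
2. 1 raider ← the lower station.  (the lower station: 5S 2R; the upper station: 0S 2R)
3. 3 settlers → the upper station.  (the lower station: 2S 2R; the upper station: 3S 2R)
4. 1 settler ← the lower station.  (the lower station: 3S 2R; the upper station: 2S 2R)
5. 2 settlers and 1 raider → the upper station.  (the lower station: 1S 1R; the upper station: 4S 3R)
6. 1 settler ← the lower station.  (the lower station: 2S 1R; the upper station: 3S 3R)
7. 2 settlers and 1 raider → the upper station.  (the lower station: 0S 0R; the upper station: 5S 4R)

Yes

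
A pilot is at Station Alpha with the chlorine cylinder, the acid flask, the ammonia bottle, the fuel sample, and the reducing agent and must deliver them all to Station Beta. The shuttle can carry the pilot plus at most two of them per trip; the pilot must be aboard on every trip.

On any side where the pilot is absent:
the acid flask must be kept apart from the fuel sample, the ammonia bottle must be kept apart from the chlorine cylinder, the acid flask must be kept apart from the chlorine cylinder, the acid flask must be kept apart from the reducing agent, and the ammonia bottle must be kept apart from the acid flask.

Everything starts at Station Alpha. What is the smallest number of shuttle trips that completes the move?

Counting alone: the pilot can take at most 2 across per trip to Station Beta, so moving all 5 needs at least 3 loaded trips out, with a return between consecutive ones — at least 5 crossings.
The safety rule pushes this higher. Following every safe sequence of crossings, the most of the 5 that can be at Station Beta as the shuttle arrives there on crossing 5 is 4 — never all 5.
So no plan with fewer than 7 crossings exists, and this one achieves 7:
1. Pilot goes to Station Beta with the acid flask and the chlorine cylinder.  [Station Alpha: the ammonia bottle, the fuel sample, the reducing agent | Station Beta: the acid flask, the chlorine cylinder]
2. Pilot goes back to Station Alpha with the chlorine cylinder.  [Station Alpha: the ammonia bottle, the chlorine cylinder, the fuel sample, the reducing agent | Station Beta: the acid flask]
3. Pilot goes to Station Beta with the chlorine cylinder and the fuel sample.  [Station Alpha: the ammonia bottle, the reducing agent | Station Beta: the acid flask, the chlorine cylinder, the fuel sample]
4. Pilot goes back to Station Alpha with the acid flask.  [Station Alpha: the acid flask, the ammonia bottle, the reducing agent | Station Beta: the chlorine cylinder, the fuel sample]
5. Pilot goes to Station Beta with the acid flask and the reducing agent.  [Station Alpha: the ammonia bottle | Station Beta: the acid flask, the chlorine cylinder, the fuel sample, the reducing agent]
6. Pilot goes back to Station Alpha with the acid flask.  [Station Alpha: the acid flask, the ammonia bottle | Station Beta: the chlorine cylinder, the fuel sample, the reducing agent]
7. Pilot goes to Station Beta with the acid flask and the ammonia bottle.  [Station Alpha: — | Station Beta: the acid flask, the ammonia bottle, the chlorine cylinder, the fuel sample, the reducing agent]

7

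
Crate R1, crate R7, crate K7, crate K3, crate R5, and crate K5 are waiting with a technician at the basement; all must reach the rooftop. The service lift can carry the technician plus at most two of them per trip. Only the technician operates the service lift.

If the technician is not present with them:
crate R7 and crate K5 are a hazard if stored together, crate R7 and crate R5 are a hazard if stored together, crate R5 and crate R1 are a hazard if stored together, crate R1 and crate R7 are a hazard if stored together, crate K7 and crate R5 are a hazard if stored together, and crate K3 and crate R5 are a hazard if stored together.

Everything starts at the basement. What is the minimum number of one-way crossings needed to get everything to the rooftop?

9

Counting alone: the technician can take at most 2 across per trip to the rooftop, so moving all 6 needs at least 3 loaded trips out, with a return between consecutive ones — at least 5 crossings.
The safety rule pushes this higher. Following every safe sequence of crossings, the most of the 6 that can be at the rooftop as the service lift arrives there on crossings 5, 7 is 4, 5 respectively — never all 6.
So no plan with fewer than 9 crossings exists, and this one achieves 9:
1. Technician goes to the rooftop with crate R5 and crate R7.
2. Technician goes back to the basement with crate R7.
3. Technician goes to the rooftop with crate K5 and crate R1.
4. Technician goes back to the basement with crate R1.
5. Technician goes to the rooftop with crate K7 and crate R1.
6. Technician goes back to the basement with crate R5.
7. Technician goes to the rooftop with crate K3 and crate R7.
8. Technician goes back to the basement with crate R7.
9. Technician goes to the rooftop with crate R5 and crate R7.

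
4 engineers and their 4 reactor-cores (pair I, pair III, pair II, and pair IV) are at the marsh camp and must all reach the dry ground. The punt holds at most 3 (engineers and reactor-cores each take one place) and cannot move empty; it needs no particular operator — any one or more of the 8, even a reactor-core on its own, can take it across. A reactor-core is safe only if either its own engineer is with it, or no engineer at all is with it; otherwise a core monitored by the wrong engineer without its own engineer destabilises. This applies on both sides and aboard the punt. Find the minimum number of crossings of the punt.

9

Counting alone: each trip to the dry ground takes at most 3 across and each return brings at least 1 back, so after t trips out (and t−1 returns) at most 3t − (t−1) of the 8 are across; that first reaches 8 at t = 4, so at least 7 crossings are needed.
The safety rule pushes this higher. Following every safe sequence of crossings, the most of the 8 that can be at the dry ground as the punt arrives there on crossing 7 is 7 — never all 8.
So no plan with fewer than 9 crossings exists, and this one achieves 9:
1. engineer I and reactor-core I cross → the dry ground.
2. engineer I crosses ← the marsh camp.
3. engineer I, engineer III, and reactor-core III cross → the dry ground.
4. engineer I and reactor-core I cross ← the marsh camp.
5. engineer I, engineer II, and engineer IV cross → the dry ground.
6. reactor-core III crosses ← the marsh camp.
7. reactor-core I and reactor-core III cross → the dry ground.
8. reactor-core I crosses ← the marsh camp.
9. reactor-core I, reactor-core II, and reactor-core IV cross → the dry ground.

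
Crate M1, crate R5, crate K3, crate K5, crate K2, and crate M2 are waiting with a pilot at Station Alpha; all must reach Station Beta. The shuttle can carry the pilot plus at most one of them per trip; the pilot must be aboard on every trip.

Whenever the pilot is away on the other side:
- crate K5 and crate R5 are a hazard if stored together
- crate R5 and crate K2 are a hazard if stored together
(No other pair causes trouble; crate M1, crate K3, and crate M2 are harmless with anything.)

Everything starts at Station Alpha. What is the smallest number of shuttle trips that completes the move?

Counting alone: the pilot can take at most 1 across per trip to Station Beta, so moving all 6 needs at least 6 loaded trips out, with a return between consecutive ones — at least 11 crossings.
The safety rule pushes this higher. Following every safe sequence of crossings, the most of the 6 that can be at Station Beta as the shuttle arrives there on crossing 11 is 5 — never all 6.
So no plan with fewer than 13 crossings exists, and this one achieves 13:
1. Pilot goes to Station Beta with crate R5.  [Station Alpha: crate K2, crate K3, crate K5, crate M1, crate M2 | Station Beta: crate R5]
2. Pilot goes back to Station Alpha alone.  [Station Alpha: crate K2, crate K3, crate K5, crate M1, crate M2 | Station Beta: crate R5]
3. Pilot goes to Station Beta with crate M1.  [Station Alpha: crate K2, crate K3, crate K5, crate M2 | Station Beta: crate M1, crate R5]
4. Pilot goes back to Station Alpha alone.  [Station Alpha: crate K2, crate K3, crate K5, crate M2 | Station Beta: crate M1, crate R5]
5. Pilot goes to Station Beta with crate K3.  [Station Alpha: crate K2, crate K5, crate M2 | Station Beta: crate K3, crate M1, crate R5]
6. Pilot goes back to Station Alpha alone.  [Station Alpha: crate K2, crate K5, crate M2 | Station Beta: crate K3, crate M1, crate R5]
7. Pilot goes to Station Beta with crate K5.  [Station Alpha: crate K2, crate M2 | Station Beta: crate K3, crate K5, crate M1, crate R5]
8. Pilot goes back to Station Alpha with crate R5.  [Station Alpha: crate K2, crate M2, crate R5 | Station Beta: crate K3, crate K5, crate M1]
9. Pilot goes to Station Beta with crate K2.  [Station Alpha: crate M2, crate R5 | Station Beta: crate K2, crate K3, crate K5, crate M1]
10. Pilot goes back to Station Alpha alone.  [Station Alpha: crate M2, crate R5 | Station Beta: crate K2, crate K3, crate K5, crate M1]
11. Pilot goes to Station Beta with crate M2.  [Station Alpha: crate R5 | Station Beta: crate K2, crate K3, crate K5, crate M1, crate M2]
12. Pilot goes back to Station Alpha alone.  [Station Alpha: crate R5 | Station Beta: crate K2, crate K3, crate K5, crate M1, crate M2]
13. Pilot goes to Station Beta with crate R5.  [Station Alpha: — | Station Beta: crate K2, crate K3, crate K5, crate M1, crate M2, crate R5]

13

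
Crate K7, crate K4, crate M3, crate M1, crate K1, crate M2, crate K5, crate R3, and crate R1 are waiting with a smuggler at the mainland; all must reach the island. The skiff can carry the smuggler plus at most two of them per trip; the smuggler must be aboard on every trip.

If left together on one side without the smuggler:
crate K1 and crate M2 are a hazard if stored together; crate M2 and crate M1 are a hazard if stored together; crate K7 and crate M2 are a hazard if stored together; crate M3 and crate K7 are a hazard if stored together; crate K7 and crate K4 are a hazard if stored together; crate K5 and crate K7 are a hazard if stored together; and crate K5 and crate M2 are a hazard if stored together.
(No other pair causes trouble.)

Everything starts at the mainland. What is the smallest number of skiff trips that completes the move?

Counting alone: the smuggler can take at most 2 across per trip to the island, so moving all 9 needs at least 5 loaded trips out, with a return between consecutive ones — at least 9 crossings.
The safety rule pushes this higher. Following every safe sequence of crossings, the most of the 9 that can be at the island as the skiff arrives there on crossings 9, 11, 13 is 6, 7, 8 respectively — never all 9.
So no plan with fewer than 15 crossings exists, and this one achieves 15:
1. Smuggler goes to the island with crate K7 and crate M2.
2. Smuggler goes back to the mainland with crate K7.
3. Smuggler goes to the island with crate K4 and crate K7.
4. Smuggler goes back to the mainland with crate K7.
5. Smuggler goes to the island with crate K7 and crate M3.
6. Smuggler goes back to the mainland with crate K7.
7. Smuggler goes to the island with crate K7 and crate R3.
8. Smuggler goes back to the mainland with crate K7.
9. Smuggler goes to the island with crate K7 and crate R1.
10. Smuggler goes back to the mainland with crate K7.
11. Smuggler goes to the island with crate K5 and crate M1.
12. Smuggler goes back to the mainland with crate M2.
13. Smuggler goes to the island with crate K1 and crate K7.
14. Smuggler goes back to the mainland with crate K7.
15. Smuggler goes to the island with crate K7 and crate M2.

15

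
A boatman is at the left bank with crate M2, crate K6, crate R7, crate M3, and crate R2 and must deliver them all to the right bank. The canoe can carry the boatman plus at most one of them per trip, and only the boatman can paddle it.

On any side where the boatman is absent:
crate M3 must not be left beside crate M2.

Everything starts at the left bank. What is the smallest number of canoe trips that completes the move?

Counting alone: the boatman can take at most 1 across per trip to the right bank, so moving all 5 needs at least 5 loaded trips out, with a return between consecutive ones — at least 9 crossings.
The plan below uses exactly 9 crossings, so it is optimal:
1. Boatman goes to the right bank with crate M2.  [the left bank: crate K6, crate M3, crate R2, crate R7 | the right bank: crate M2]
2. Boatman goes back to the left bank alone.  [the left bank: crate K6, crate M3, crate R2, crate R7 | the right bank: crate M2]
3. Boatman goes to the right bank with crate K6.  [the left bank: crate M3, crate R2, crate R7 | the right bank: crate K6, crate M2]
4. Boatman goes back to the left bank alone.  [the left bank: crate M3, crate R2, crate R7 | the right bank: crate K6, crate M2]
5. Boatman goes to the right bank with crate R7.  [the left bank: crate M3, crate R2 | the right bank: crate K6, crate M2, crate R7]
6. Boatman goes back to the left bank alone.  [the left bank: crate M3, crate R2 | the right bank: crate K6, crate M2, crate R7]
7. Boatman goes to the right bank with crate R2.  [the left bank: crate M3 | the right bank: crate K6, crate M2, crate R2, crate R7]
8. Boatman goes back to the left bank alone.  [the left bank: crate M3 | the right bank: crate K6, crate M2, crate R2, crate R7]
9. Boatman goes to the right bank with crate M3.  [the left bank: — | the right bank: crate K6, crate M2, crate M3, crate R2, crate R7]

9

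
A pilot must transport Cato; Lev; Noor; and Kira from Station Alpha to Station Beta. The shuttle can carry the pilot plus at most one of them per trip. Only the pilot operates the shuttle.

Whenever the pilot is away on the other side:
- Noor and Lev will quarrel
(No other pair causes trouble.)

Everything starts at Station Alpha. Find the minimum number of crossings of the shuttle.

Counting alone: the pilot can take at most 1 across per trip to Station Beta, so moving all 4 needs at least 4 loaded trips out, with a return between consecutive ones — at least 7 crossings.
The plan below uses exactly 7 crossings, so it is optimal:
1. Pilot goes to Station Beta with Lev.  [Station Alpha: Cato, Kira, Noor | Station Beta: Lev]
2. Pilot goes back to Station Alpha alone.  [Station Alpha: Cato, Kira, Noor | Station Beta: Lev]
3. Pilot goes to Station Beta with Cato.  [Station Alpha: Kira, Noor | Station Beta: Cato, Lev]
4. Pilot goes back to Station Alpha alone.  [Station Alpha: Kira, Noor | Station Beta: Cato, Lev]
5. Pilot goes to Station Beta with Kira.  [Station Alpha: Noor | Station Beta: Cato, Kira, Lev]
6. Pilot goes back to Station Alpha alone.  [Station Alpha: Noor | Station Beta: Cato, Kira, Lev]
7. Pilot goes to Station Beta with Noor.  [Station Alpha: — | Station Beta: Cato, Kira, Lev, Noor]

7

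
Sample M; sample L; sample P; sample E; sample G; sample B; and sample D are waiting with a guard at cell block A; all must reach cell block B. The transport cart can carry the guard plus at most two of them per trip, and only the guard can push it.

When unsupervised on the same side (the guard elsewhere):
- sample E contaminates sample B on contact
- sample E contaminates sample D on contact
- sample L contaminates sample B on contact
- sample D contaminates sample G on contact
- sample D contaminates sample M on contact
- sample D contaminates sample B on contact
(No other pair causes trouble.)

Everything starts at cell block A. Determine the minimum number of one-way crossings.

11

Counting alone: the guard can take at most 2 across per trip to cell block B, so moving all 7 needs at least 4 loaded trips out, with a return between consecutive ones — at least 7 crossings.
The safety rule pushes this higher. Following every safe sequence of crossings, the most of the 7 that can be at cell block B as the transport cart arrives there on crossings 7, 9 is 5, 6 respectively — never all 7.
So no plan with fewer than 11 crossings exists, and this one achieves 11:
1. Guard goes to cell block B with sample B and sample D.  [cell block A: sample E, sample G, sample L, sample M, sample P | cell block B: sample B, sample D]
2. Guard goes back to cell block A with sample B.  [cell block A: sample B, sample E, sample G, sample L, sample M, sample P | cell block B: sample D]
3. Guard goes to cell block B with sample B and sample M.  [cell block A: sample E, sample G, sample L, sample P | cell block B: sample B, sample D, sample M]
4. Guard goes back to cell block A with sample D.  [cell block A: sample D, sample E, sample G, sample L, sample P | cell block B: sample B, sample M]
5. Guard goes to cell block B with sample D and sample P.  [cell block A: sample E, sample G, sample L | cell block B: sample B, sample D, sample M, sample P]
6. Guard goes back to cell block A with sample D.  [cell block A: sample D, sample E, sample G, sample L | cell block B: sample B, sample M, sample P]
7. Guard goes to cell block B with sample E and sample G.  [cell block A: sample D, sample L | cell block B: sample B, sample E, sample G, sample M, sample P]
8. Guard goes back to cell block A with sample E.  [cell block A: sample D, sample E, sample L | cell block B: sample B, sample G, sample M, sample P]
9. Guard goes to cell block B with sample E and sample L.  [cell block A: sample D | cell block B: sample B, sample E, sample G, sample L, sample M, sample P]
10. Guard goes back to cell block A with sample B.  [cell block A: sample B, sample D | cell block B: sample E, sample G, sample L, sample M, sample P]
11. Guard goes to cell block B with sample B and sample D.  [cell block A: — | cell block B: sample B, sample D, sample E, sample G, sample L, sample M, sample P]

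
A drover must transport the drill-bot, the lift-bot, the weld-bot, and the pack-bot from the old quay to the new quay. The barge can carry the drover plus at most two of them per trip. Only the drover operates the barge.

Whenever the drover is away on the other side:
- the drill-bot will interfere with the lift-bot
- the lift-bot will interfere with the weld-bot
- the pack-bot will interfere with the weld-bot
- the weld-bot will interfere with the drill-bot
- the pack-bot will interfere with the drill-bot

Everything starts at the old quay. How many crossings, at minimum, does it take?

Counting alone: the drover can take at most 2 across per trip to the new quay, so moving all 4 needs at least 2 loaded trips out, with a return between consecutive ones — at least 3 crossings.
The safety rule pushes this higher. Following every safe sequence of crossings, the most of the 4 that can be at the new quay as the barge arrives there on crossing 3 is 3 — never all 4.
So no plan with fewer than 5 crossings exists, and this one achieves 5:
1. Drover goes to the new quay with the drill-bot and the weld-bot.  [the old quay: the lift-bot, the pack-bot | the new quay: the drill-bot, the weld-bot]
2. Drover goes back to the old quay with the drill-bot.  [the old quay: the drill-bot, the lift-bot, the pack-bot | the new quay: the weld-bot]
3. Drover goes to the new quay with the lift-bot and the pack-bot.  [the old quay: the drill-bot | the new quay: the lift-bot, the pack-bot, the weld-bot]
4. Drover goes back to the old quay with the weld-bot.  [the old quay: the drill-bot, the weld-bot | the new quay: the lift-bot, the pack-bot]
5. Drover goes to the new quay with the drill-bot and the weld-bot.  [the old quay: — | the new quay: the drill-bot, the lift-bot, the pack-bot, the weld-bot]

5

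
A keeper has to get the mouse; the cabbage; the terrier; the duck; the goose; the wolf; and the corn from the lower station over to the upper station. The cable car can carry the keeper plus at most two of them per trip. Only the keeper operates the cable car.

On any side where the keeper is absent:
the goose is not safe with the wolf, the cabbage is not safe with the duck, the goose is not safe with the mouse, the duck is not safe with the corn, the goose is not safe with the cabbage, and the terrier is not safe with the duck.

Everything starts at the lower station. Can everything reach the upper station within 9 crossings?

Yes — this plan uses 9 crossings (≤ 9):
1. Keeper goes to the upper station with the duck and the goose.  [the lower station: the cabbage, the corn, the mouse, the terrier, the wolf | the upper station: the duck, the goose]
2. Keeper goes back to the lower station alone.  [the lower station: the cabbage, the corn, the mouse, the terrier, the wolf | the upper station: the duck, the goose]
3. Keeper goes to the upper station with the mouse.  [the lower station: the cabbage, the corn, the terrier, the wolf | the upper station: the duck, the goose, the mouse]
4. Keeper goes back to the lower station with the goose.  [the lower station: the cabbage, the corn, the goose, the terrier, the wolf | the upper station: the duck, the mouse]
5. Keeper goes to the upper station with the cabbage and the wolf.  [the lower station: the corn, the goose, the terrier | the upper station: the cabbage, the duck, the mouse, the wolf]
6. Keeper goes back to the lower station with the duck.  [the lower station: the corn, the duck, the goose, the terrier | the upper station: the cabbage, the mouse, the wolf]
7. Keeper goes to the upper station with the corn and the terrier.  [the lower station: the duck, the goose | the upper station: the cabbage, the corn, the mouse, the terrier, the wolf]
8. Keeper goes back to the lower station alone.  [the lower station: the duck, the goose | the upper station: the cabbage, the corn, the mouse, the terrier, the wolf]
9. Keeper goes to the upper station with the duck and the goose.  [the lower station: — | the upper station: the cabbage, the corn, the duck, the goose, the mouse, the terrier, the wolf]

Yes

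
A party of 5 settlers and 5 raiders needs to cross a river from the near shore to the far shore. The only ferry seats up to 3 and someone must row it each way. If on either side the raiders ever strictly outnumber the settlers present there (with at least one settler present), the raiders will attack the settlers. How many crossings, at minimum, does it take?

11

Counting alone: each trip to the far shore takes at most 3 across and each return brings at least 1 back, so after t trips out (and t−1 returns) at most 3t − (t−1) of the 10 are across; that first reaches 10 at t = 5, so at least 9 crossings are needed.
The safety rule pushes this higher. Following every safe sequence of crossings, the most of the 10 that can be at the far shore as the ferry arrives there on crossing 9 is 9 — never all 10.
So no plan with fewer than 11 crossings exists, and this one achieves 11:
1. 2 raiders → the far shore.  (the near shore: 5S 3R; the far shore: 0S 2R)
2. 1 raider ← the near shore.  (the near shore: 5S 4R; the far shore: 0S 1R)
3. 3 raiders → the far shore.  (the near shore: 5S 1R; the far shore: 0S 4R)
4. 1 raider ← the near shore.  (the near shore: 5S 2R; the far shore: 0S 3R)
5. 3 settlers → the far shore.  (the near shore: 2S 2R; the far shore: 3S 3R)
6. 1 settler and 1 raider ← the near shore.  (the near shore: 3S 3R; the far shore: 2S 2R)
7. 3 settlers → the far shore.  (the near shore: 0S 3R; the far shore: 5S 2R)
8. 1 raider ← the near shore.  (the near shore: 0S 4R; the far shore: 5S 1R)
9. 2 raiders → the far shore.  (the near shore: 0S 2R; the far shore: 5S 3R)
10. 1 raider ← the near shore.  (the near shore: 0S 3R; the far shore: 5S 2R)
11. 3 raiders → the far shore.  (the near shore: 0S 0R; the far shore: 5S 5R)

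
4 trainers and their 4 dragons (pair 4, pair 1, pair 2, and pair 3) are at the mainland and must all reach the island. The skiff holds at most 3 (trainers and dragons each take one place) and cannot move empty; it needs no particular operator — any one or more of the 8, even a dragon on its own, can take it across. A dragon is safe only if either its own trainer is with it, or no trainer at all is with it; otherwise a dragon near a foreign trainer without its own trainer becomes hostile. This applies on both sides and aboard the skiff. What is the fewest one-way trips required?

9

Counting alone: each trip to the island takes at most 3 across and each return brings at least 1 back, so after t trips out (and t−1 returns) at most 3t − (t−1) of the 8 are across; that first reaches 8 at t = 4, so at least 7 crossings are needed.
The safety rule pushes this higher. Following every safe sequence of crossings, the most of the 8 that can be at the island as the skiff arrives there on crossing 7 is 7 — never all 8.
So no plan with fewer than 9 crossings exists, and this one achieves 9:
1. dragon 4 and trainer 4 cross → the island.
2. trainer 4 crosses ← the mainland.
3. dragon 1, trainer 1, and trainer 4 cross → the island.
4. dragon 4 and trainer 4 cross ← the mainland.
5. trainer 2, trainer 3, and trainer 4 cross → the island.
6. dragon 1 crosses ← the mainland.
7. dragon 1 and dragon 4 cross → the island.
8. dragon 4 crosses ← the mainland.
9. dragon 2, dragon 3, and dragon 4 cross → the island.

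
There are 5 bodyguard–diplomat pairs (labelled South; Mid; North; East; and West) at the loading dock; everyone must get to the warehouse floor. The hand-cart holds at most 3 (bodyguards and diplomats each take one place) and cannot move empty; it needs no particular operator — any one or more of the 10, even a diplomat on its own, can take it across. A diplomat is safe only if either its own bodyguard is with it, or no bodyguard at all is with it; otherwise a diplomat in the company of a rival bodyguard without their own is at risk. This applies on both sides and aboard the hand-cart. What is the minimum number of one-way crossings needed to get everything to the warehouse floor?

Counting alone: each trip to the warehouse floor takes at most 3 across and each return brings at least 1 back, so after t trips out (and t−1 returns) at most 3t − (t−1) of the 10 are across; that first reaches 10 at t = 5, so at least 9 crossings are needed.
The safety rule pushes this higher. Following every safe sequence of crossings, the most of the 10 that can be at the warehouse floor as the hand-cart arrives there on crossing 9 is 9 — never all 10.
So no plan with fewer than 11 crossings exists, and this one achieves 11:
1. bodyguard South and diplomat South cross → the warehouse floor.
2. bodyguard South crosses ← the loading dock.
3. diplomat East, diplomat Mid, and diplomat North cross → the warehouse floor.
4. diplomat South crosses ← the loading dock.
5. bodyguard East, bodyguard Mid, and bodyguard North cross → the warehouse floor.
6. bodyguard Mid and diplomat Mid cross ← the loading dock.
7. bodyguard Mid, bodyguard South, and bodyguard West cross → the warehouse floor.
8. diplomat North crosses ← the loading dock.
9. diplomat Mid and diplomat South cross → the warehouse floor.
10. diplomat South crosses ← the loading dock.
11. diplomat North, diplomat South, and diplomat West cross → the warehouse floor.

11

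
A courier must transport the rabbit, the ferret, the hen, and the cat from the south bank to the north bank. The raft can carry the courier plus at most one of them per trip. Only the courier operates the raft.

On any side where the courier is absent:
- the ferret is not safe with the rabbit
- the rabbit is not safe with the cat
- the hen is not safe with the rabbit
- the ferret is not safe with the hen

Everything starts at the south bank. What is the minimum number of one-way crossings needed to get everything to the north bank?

Whatever the first load, the items left behind include a forbidden pair without the courier. No opening move is safe, so no plan exists.

impossible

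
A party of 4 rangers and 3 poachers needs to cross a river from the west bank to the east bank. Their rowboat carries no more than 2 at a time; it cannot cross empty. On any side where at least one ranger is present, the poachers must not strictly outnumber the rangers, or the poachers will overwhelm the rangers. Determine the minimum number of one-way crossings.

Counting alone: each trip to the east bank takes at most 2 across and each return brings at least 1 back, so after t trips out (and t−1 returns) at most 2t − (t−1) of the 7 are across; that first reaches 7 at t = 6, so at least 11 crossings are needed.
The plan below uses exactly 11 crossings, so it is optimal:
1. 2 poachers → the east bank.  (the west bank: 4R 1P; the east bank: 0R 2P)
2. 1 poacher ← the west bank.  (the west bank: 4R 2P; the east bank: 0R 1P)
3. 2 poachers → the east bank.  (the west bank: 4R 0P; the east bank: 0R 3P)
4. 1 poacher ← the west bank.  (the west bank: 4R 1P; the east bank: 0R 2P)
5. 2 rangers → the east bank.  (the west bank: 2R 1P; the east bank: 2R 2P)
6. 1 poacher ← the west bank.  (the west bank: 2R 2P; the east bank: 2R 1P)
7. 1 ranger and 1 poacher → the east bank.  (the west bank: 1R 1P; the east bank: 3R 2P)
8. 1 ranger ← the west bank.  (the west bank: 2R 1P; the east bank: 2R 2P)
9. 1 ranger and 1 poacher → the east bank.  (the west bank: 1R 0P; the east bank: 3R 3P)
10. 1 poacher ← the west bank.  (the west bank: 1R 1P; the east bank: 3R 2P)
11. 1 ranger and 1 poacher → the east bank.  (the west bank: 0R 0P; the east bank: 4R 3P)

11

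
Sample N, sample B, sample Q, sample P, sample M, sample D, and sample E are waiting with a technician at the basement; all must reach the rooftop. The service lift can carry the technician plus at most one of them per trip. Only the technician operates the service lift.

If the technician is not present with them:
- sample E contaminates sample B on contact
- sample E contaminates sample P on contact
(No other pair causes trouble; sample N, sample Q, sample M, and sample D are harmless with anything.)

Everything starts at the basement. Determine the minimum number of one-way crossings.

15

Counting alone: the technician can take at most 1 across per trip to the rooftop, so moving all 7 needs at least 7 loaded trips out, with a return between consecutive ones — at least 13 crossings.
The safety rule pushes this higher. Following every safe sequence of crossings, the most of the 7 that can be at the rooftop as the service lift arrives there on crossing 13 is 6 — never all 7.
So no plan with fewer than 15 crossings exists, and this one achieves 15:
1. Technician goes to the rooftop with sample E.
2. Technician goes back to the basement alone.
3. Technician goes to the rooftop with sample N.
4. Technician goes back to the basement alone.
5. Technician goes to the rooftop with sample B.
6. Technician goes back to the basement with sample E.
7. Technician goes to the rooftop with sample P.
8. Technician goes back to the basement alone.
9. Technician goes to the rooftop with sample Q.
10. Technician goes back to the basement alone.
11. Technician goes to the rooftop with sample M.
12. Technician goes back to the basement alone.
13. Technician goes to the rooftop with sample D.
14. Technician goes back to the basement alone.
15. Technician goes to the rooftop with sample E.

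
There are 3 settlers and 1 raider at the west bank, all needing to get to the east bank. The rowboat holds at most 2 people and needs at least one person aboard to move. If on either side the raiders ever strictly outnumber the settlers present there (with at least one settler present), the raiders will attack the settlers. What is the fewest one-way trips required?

Counting alone: each trip to the east bank takes at most 2 across and each return brings at least 1 back, so after t trips out (and t−1 returns) at most 2t − (t−1) of the 4 are across; that first reaches 4 at t = 3, so at least 5 crossings are needed.
The plan below uses exactly 5 crossings, so it is optimal:
1. 1 settler and 1 raider → the east bank.  (the west bank: 2S 0R; the east bank: 1S 1R)
2. 1 raider ← the west bank.  (the west bank: 2S 1R; the east bank: 1S 0R)
3. 1 settler and 1 raider → the east bank.  (the west bank: 1S 0R; the east bank: 2S 1R)
4. 1 raider ← the west bank.  (the west bank: 1S 1R; the east bank: 2S 0R)
5. 1 settler and 1 raider → the east bank.  (the west bank: 0S 0R; the east bank: 3S 1R)

5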